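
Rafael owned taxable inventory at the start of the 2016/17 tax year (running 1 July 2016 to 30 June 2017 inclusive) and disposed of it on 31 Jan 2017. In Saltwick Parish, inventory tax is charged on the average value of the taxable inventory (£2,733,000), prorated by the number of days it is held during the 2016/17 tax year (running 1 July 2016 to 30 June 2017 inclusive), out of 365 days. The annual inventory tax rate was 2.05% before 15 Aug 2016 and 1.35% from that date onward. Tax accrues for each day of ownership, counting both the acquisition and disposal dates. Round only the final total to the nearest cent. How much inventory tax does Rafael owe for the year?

1 Jul – 14 Aug 2016: 45 days at 2.05% → £2,733,000 × 2.05% × 45/365 = £6,907.3767
15 Aug 2016 – 31 Jan 2017: 170 days at 1.35% → £2,733,000 × 1.35% × 170/365 = £17,184.2055
Total = £24,091.5822

£24,091.58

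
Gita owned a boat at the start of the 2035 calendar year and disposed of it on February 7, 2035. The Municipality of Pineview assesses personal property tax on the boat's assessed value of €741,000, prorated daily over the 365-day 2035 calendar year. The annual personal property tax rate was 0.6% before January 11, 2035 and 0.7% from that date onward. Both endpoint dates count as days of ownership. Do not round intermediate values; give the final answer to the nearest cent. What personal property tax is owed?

January 1 – January 10, 2035: 10 days at 0.6% → €741,000 × 0.6% × 10/365 = €121.8082
January 11 – February 7, 2035: 28 days at 0.7% → €741,000 × 0.7% × 28/365 = €397.9068
Total = €519.7151

€519.72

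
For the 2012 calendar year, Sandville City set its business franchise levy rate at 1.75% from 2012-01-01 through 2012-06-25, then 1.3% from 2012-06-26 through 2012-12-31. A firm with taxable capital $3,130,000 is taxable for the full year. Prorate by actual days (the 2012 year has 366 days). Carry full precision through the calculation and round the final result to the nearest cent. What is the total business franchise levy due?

$47,501.60

2012-01-01 to 2012-06-25: 177 days at 1.75% → $3,130,000 × 1.75% × 177/366 = $26,489.5492
2012-06-26 to 2012-12-31: 189 days at 1.3% → $3,130,000 × 1.3% × 189/366 = $21,012.0492
Total = $47,501.5984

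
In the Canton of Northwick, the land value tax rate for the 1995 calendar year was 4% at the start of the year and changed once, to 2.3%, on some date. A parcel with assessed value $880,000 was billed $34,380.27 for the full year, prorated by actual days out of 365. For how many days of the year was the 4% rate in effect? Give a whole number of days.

345 days

Let d = days at the first rate; then 365 − d days at the second rate.
$880,000 × [4%·d + 2.3%·(365−d)] / 365 = $34,380.27
Solving gives d = 345, so the new rate took effect on 12 December 1995.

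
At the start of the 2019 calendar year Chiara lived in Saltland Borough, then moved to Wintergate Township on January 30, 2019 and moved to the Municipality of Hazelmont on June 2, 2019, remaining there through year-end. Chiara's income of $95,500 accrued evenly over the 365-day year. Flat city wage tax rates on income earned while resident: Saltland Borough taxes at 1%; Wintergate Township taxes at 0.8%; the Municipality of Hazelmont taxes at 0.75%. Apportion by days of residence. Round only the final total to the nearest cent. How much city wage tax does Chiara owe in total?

$751.31

Saltland Borough, January 1 – January 29, 2019: 29 days → $95,500 × 1% × 29/365 = $75.8767
Wintergate Township, January 30 – June 1, 2019: 123 days → $95,500 × 0.8% × 123/365 = $257.4575
The Municipality of Hazelmont, June 2 – December 31, 2019: 213 days → $95,500 × 0.75% × 213/365 = $417.9760
Total = $751.3103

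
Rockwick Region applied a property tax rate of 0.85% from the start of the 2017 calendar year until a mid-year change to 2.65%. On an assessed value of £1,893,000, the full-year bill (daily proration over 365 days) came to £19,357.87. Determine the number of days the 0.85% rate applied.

330 days

Let d = days at the first rate; then 365 − d days at the second rate.
£1,893,000 × [0.85%·d + 2.65%·(365−d)] / 365 = £19,357.87
Solving gives d = 330, so the new rate took effect on 27 Nov 2017.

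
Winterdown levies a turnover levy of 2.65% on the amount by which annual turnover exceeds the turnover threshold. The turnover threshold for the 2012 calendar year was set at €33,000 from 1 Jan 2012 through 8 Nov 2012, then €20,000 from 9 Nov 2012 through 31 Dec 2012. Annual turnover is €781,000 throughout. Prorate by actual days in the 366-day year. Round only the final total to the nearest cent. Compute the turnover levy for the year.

€19,871.89

1 Jan – 8 Nov 2012: 313 days, exemption €33,000 → (€781,000 − €33,000) × 2.65% × 313/366 = €16,951.6011
9 Nov – 31 Dec 2012: 53 days, exemption €20,000 → (€781,000 − €20,000) × 2.65% × 53/366 = €2,920.2855
Total = €19,871.8866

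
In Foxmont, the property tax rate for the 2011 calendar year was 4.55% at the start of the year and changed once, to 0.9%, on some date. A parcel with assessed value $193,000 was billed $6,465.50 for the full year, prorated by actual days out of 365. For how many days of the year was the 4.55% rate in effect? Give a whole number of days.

Let d = days at the first rate; then 365 − d days at the second rate.
$193,000 × [4.55%·d + 0.9%·(365−d)] / 365 = $6,465.50
Solving gives d = 245, so the new rate took effect on September 3, 2011.

245 days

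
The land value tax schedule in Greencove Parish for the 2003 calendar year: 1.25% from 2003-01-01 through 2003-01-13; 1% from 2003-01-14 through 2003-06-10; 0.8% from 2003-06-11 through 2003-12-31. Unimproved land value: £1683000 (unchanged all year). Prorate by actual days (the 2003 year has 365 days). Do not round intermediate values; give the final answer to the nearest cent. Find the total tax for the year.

£15098.58

2003-01-01 to 2003-01-13: 13 days at 1.25% → £1683000 × 1.25% × 13/365 = £749.2808
2003-01-14 to 2003-06-10: 148 days at 1% → £1683000 × 1% × 148/365 = £6824.2192
2003-06-11 to 2003-12-31: 204 days at 0.8% → £1683000 × 0.8% × 204/365 = £7525.0849
Total = £15098.5849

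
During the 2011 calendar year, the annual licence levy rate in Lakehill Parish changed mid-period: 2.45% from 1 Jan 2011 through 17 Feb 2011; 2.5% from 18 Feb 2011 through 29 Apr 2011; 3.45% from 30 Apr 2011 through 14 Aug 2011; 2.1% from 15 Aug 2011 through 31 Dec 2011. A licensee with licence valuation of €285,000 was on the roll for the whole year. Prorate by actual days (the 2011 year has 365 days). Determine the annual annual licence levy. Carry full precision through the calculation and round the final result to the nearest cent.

1 Jan – 17 Feb 2011: 48 days at 2.45% → €285,000 × 2.45% × 48/365 = €918.2466
18 Feb – 29 Apr 2011: 71 days at 2.5% → €285,000 × 2.5% × 71/365 = €1,385.9589
30 Apr – 14 Aug 2011: 107 days at 3.45% → €285,000 × 3.45% × 107/365 = €2,882.4041
15 Aug – 31 Dec 2011: 139 days at 2.1% → €285,000 × 2.1% × 139/365 = €2,279.2192
Total = €7,465.8288

€7,465.83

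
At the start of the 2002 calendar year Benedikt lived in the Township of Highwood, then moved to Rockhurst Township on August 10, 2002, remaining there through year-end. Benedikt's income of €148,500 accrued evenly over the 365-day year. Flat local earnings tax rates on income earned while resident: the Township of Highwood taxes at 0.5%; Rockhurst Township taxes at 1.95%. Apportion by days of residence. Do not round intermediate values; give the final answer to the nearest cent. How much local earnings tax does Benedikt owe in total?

€1,592.00

The Township of Highwood, January 1 – August 9, 2002: 221 days → €148,500 × 0.5% × 221/365 = €449.5685
Rockhurst Township, August 10 – December 31, 2002: 144 days → €148,500 × 1.95% × 144/365 = €1,142.4329
Total = €1,592.0014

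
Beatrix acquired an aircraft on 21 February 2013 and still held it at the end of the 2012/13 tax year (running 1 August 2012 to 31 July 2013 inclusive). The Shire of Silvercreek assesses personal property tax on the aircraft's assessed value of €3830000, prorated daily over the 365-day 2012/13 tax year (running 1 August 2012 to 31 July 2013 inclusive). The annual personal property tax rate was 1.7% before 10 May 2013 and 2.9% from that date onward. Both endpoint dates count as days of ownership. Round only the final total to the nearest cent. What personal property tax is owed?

€39170.93

21 February – 9 May 2013: 78 days at 1.7% → €3830000 × 1.7% × 78/365 = €13913.9178
10 May – 31 July 2013: 83 days at 2.9% → €3830000 × 2.9% × 83/365 = €25257.0137
Total = €39170.9315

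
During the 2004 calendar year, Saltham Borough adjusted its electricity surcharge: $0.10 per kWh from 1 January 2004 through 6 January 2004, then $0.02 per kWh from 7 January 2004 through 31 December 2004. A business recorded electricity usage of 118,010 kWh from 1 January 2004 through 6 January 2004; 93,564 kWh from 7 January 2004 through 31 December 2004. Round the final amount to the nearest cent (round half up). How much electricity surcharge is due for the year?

$13672.28

1 January – 6 January 2004: 118,010 kWh at $0.10/kWh → $11801.00
7 January – 31 December 2004: 93,564 kWh at $0.02/kWh → $1871.28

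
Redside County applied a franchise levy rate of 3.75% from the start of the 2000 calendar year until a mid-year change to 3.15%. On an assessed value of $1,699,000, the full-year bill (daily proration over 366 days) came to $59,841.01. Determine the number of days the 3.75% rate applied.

227 days

Let d = days at the first rate; then 366 − d days at the second rate.
$1,699,000 × [3.75%·d + 3.15%·(366−d)] / 366 = $59,841.01
Solving gives d = 227, so the new rate took effect on 15 Aug 2000.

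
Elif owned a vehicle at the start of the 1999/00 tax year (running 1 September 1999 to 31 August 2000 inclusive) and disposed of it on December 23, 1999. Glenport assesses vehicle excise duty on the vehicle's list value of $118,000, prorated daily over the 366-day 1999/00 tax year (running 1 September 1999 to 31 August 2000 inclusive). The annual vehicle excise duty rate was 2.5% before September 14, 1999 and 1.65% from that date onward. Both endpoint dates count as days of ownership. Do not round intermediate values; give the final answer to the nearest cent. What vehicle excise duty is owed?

September 1 – September 13, 1999: 13 days at 2.5% → $118,000 × 2.5% × 13/366 = $104.7814
September 14 – December 23, 1999: 101 days at 1.65% → $118,000 × 1.65% × 101/366 = $537.2869
Total = $642.0683

$642.07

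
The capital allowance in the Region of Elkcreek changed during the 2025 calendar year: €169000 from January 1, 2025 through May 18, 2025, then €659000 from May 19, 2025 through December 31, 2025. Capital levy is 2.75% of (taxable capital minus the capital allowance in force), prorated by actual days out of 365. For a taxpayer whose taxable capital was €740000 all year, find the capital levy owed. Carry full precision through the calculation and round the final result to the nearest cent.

January 1 – May 18, 2025: 138 days, exemption €169000 → (€740000 − €169000) × 2.75% × 138/365 = €5936.8356
May 19 – December 31, 2025: 227 days, exemption €659000 → (€740000 − €659000) × 2.75% × 227/365 = €1385.3219
Total = €7322.1575

€7322.16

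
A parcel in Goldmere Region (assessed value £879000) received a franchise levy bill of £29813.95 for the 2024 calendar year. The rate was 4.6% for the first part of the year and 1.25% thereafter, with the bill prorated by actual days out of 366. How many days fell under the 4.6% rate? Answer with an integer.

Let d = days at the first rate; then 366 − d days at the second rate.
£879000 × [4.6%·d + 1.25%·(366−d)] / 366 = £29813.95
Solving gives d = 234, so the new rate took effect on August 22, 2024.

234 days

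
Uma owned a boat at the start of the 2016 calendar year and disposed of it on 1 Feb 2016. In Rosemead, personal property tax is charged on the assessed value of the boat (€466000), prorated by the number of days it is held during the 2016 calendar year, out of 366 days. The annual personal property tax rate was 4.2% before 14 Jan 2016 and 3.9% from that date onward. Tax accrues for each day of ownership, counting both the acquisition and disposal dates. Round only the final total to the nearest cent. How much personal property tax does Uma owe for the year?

€1638.64

1 Jan – 13 Jan 2016: 13 days at 4.2% → €466000 × 4.2% × 13/366 = €695.1803
14 Jan – 1 Feb 2016: 19 days at 3.9% → €466000 × 3.9% × 19/366 = €943.4590
Total = €1638.6393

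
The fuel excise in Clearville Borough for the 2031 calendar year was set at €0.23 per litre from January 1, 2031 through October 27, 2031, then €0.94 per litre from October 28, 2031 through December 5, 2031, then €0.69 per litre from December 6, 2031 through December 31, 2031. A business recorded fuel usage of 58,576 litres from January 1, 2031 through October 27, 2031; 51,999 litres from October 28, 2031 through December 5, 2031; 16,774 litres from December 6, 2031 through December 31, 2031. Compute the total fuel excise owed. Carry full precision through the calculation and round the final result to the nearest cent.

€73925.60

January 1 – October 27, 2031: 58,576 litres at €0.23/litre → €13472.48
October 28 – December 5, 2031: 51,999 litres at €0.94/litre → €48879.06
December 6 – December 31, 2031: 16,774 litres at €0.69/litre → €11574.06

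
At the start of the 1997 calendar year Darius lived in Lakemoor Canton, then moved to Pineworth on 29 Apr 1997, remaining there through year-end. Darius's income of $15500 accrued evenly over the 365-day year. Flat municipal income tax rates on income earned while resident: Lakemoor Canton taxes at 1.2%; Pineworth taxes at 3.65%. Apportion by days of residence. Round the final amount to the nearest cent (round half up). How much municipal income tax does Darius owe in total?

Lakemoor Canton, 1 Jan – 28 Apr 1997: 118 days → $15500 × 1.2% × 118/365 = $60.1315
Pineworth, 29 Apr – 31 Dec 1997: 247 days → $15500 × 3.65% × 247/365 = $382.8500
Total = $442.9815

$442.98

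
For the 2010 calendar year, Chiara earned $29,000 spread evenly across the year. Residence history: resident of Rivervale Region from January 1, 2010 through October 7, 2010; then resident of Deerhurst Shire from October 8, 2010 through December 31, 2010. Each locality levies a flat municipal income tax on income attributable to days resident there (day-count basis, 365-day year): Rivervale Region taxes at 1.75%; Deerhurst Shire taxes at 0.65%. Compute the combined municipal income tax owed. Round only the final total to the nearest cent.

$433.21

Rivervale Region, January 1 – October 7, 2010: 280 days → $29,000 × 1.75% × 280/365 = $389.3151
Deerhurst Shire, October 8 – December 31, 2010: 85 days → $29,000 × 0.65% × 85/365 = $43.8973
Total = $433.2123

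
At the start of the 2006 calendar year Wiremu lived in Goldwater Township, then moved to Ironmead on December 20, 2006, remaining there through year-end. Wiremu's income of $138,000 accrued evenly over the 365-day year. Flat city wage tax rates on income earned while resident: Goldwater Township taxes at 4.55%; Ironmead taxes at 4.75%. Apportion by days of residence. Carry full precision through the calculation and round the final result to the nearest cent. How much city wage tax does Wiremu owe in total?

Goldwater Township, January 1 – December 19, 2006: 353 days → $138,000 × 4.55% × 353/365 = $6,072.5671
Ironmead, December 20 – December 31, 2006: 12 days → $138,000 × 4.75% × 12/365 = $215.5068
Total = $6,288.0740

$6,288.07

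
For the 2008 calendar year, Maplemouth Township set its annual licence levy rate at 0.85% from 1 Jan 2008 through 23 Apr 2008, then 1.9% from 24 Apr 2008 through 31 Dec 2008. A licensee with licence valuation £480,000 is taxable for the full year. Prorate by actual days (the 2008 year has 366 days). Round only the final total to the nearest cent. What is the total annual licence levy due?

1 Jan – 23 Apr 2008: 114 days at 0.85% → £480,000 × 0.85% × 114/366 = £1,270.8197
24 Apr – 31 Dec 2008: 252 days at 1.9% → £480,000 × 1.9% × 252/366 = £6,279.3443
Total = £7,550.1639

£7,550.16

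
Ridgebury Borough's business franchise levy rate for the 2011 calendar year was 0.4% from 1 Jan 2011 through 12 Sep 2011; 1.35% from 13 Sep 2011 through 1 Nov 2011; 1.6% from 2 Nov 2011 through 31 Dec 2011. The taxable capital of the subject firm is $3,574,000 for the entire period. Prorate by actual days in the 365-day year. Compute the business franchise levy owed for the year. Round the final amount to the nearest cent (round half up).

1 Jan – 12 Sep 2011: 255 days at 0.4% → $3,574,000 × 0.4% × 255/365 = $9,987.6164
13 Sep – 1 Nov 2011: 50 days at 1.35% → $3,574,000 × 1.35% × 50/365 = $6,609.4521
2 Nov – 31 Dec 2011: 60 days at 1.6% → $3,574,000 × 1.6% × 60/365 = $9,400.1096
Total = $25,997.1781

$25,997.18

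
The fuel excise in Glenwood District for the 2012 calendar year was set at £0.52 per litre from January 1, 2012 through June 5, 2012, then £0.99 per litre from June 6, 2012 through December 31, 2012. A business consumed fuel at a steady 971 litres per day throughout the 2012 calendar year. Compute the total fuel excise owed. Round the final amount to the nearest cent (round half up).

January 1 – June 5, 2012: 157 days × 971 litres/day = 152,447 litres at £0.52/litre → £79,272.44
June 6 – December 31, 2012: 209 days × 971 litres/day = 202,939 litres at £0.99/litre → £200,909.61

£280,182.05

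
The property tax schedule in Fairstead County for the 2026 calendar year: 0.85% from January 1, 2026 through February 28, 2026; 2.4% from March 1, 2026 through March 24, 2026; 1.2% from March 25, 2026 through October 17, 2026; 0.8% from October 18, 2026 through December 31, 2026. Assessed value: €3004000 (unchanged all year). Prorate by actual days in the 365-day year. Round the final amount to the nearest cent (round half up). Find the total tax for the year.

€34249.72

January 1 – February 28, 2026: 59 days at 0.85% → €3004000 × 0.85% × 59/365 = €4127.4137
March 1 – March 24, 2026: 24 days at 2.4% → €3004000 × 2.4% × 24/365 = €4740.5589
March 25 – October 17, 2026: 207 days at 1.2% → €3004000 × 1.2% × 207/365 = €20443.6603
October 18 – December 31, 2026: 75 days at 0.8% → €3004000 × 0.8% × 75/365 = €4938.0822
Total = €34249.7151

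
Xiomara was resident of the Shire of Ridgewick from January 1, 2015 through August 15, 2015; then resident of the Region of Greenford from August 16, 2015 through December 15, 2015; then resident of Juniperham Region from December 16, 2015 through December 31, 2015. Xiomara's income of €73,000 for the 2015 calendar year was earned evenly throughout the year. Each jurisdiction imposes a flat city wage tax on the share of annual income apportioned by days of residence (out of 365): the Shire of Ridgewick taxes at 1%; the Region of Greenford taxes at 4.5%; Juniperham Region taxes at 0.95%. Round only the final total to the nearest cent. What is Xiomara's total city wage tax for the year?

€1,582.40

The Shire of Ridgewick, January 1 – August 15, 2015: 227 days → €73,000 × 1% × 227/365 = €454.0000
The Region of Greenford, August 16 – December 15, 2015: 122 days → €73,000 × 4.5% × 122/365 = €1,098.0000
Juniperham Region, December 16 – December 31, 2015: 16 days → €73,000 × 0.95% × 16/365 = €30.4000
Total = €1,582.4000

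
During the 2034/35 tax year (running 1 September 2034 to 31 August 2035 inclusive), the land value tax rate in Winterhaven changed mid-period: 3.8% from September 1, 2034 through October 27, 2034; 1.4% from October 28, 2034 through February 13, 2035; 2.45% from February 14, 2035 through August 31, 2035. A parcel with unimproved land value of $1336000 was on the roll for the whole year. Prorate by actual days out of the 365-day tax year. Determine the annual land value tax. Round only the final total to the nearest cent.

$31359.40

September 1 – October 27, 2034: 57 days at 3.8% → $1336000 × 3.8% × 57/365 = $7928.1534
October 28, 2034 – February 13, 2035: 109 days at 1.4% → $1336000 × 1.4% × 109/365 = $5585.5781
February 14 – August 31, 2035: 199 days at 2.45% → $1336000 × 2.45% × 199/365 = $17845.6658
Total = $31359.3973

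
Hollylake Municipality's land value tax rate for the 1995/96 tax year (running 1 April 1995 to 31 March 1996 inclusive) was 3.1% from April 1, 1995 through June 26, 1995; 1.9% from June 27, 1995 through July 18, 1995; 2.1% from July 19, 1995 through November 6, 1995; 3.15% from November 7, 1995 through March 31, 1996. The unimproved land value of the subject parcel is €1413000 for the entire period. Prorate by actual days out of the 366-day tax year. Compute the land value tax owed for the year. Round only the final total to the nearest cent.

€38780.29

April 1 – June 26, 1995: 87 days at 3.1% → €1413000 × 3.1% × 87/366 = €10412.1885
June 27 – July 18, 1995: 22 days at 1.9% → €1413000 × 1.9% × 22/366 = €1613.7541
July 19 – November 6, 1995: 111 days at 2.1% → €1413000 × 2.1% × 111/366 = €8999.1885
November 7, 1995 – March 31, 1996: 146 days at 3.15% → €1413000 × 3.15% × 146/366 = €17755.1557
Total = €38780.2869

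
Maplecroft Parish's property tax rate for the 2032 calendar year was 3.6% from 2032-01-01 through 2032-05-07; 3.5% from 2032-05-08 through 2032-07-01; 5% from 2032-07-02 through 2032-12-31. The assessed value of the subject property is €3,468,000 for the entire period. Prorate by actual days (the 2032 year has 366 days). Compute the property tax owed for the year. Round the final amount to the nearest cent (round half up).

2032-01-01 to 2032-05-07: 128 days at 3.6% → €3,468,000 × 3.6% × 128/366 = €43,662.6885
2032-05-08 to 2032-07-01: 55 days at 3.5% → €3,468,000 × 3.5% × 55/366 = €18,240.1639
2032-07-02 to 2032-12-31: 183 days at 5% → €3,468,000 × 5% × 183/366 = €86,700.0000
Total = €148,602.8525

€148,602.85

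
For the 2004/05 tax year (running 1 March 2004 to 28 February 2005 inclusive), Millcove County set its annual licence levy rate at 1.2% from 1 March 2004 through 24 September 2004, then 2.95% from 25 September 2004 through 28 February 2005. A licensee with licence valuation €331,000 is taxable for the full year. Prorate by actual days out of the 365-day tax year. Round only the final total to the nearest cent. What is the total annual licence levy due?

€6,463.57

1 March – 24 September 2004: 208 days at 1.2% → €331,000 × 1.2% × 208/365 = €2,263.4959
25 September 2004 – 28 February 2005: 157 days at 2.95% → €331,000 × 2.95% × 157/365 = €4,200.0726
Total = €6,463.5685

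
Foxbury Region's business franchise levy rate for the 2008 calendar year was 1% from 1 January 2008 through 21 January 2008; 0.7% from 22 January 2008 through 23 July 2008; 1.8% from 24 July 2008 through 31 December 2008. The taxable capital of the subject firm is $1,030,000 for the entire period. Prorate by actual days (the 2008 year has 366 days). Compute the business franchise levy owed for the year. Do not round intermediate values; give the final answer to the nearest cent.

1 January – 21 January 2008: 21 days at 1% → $1,030,000 × 1% × 21/366 = $590.9836
22 January – 23 July 2008: 184 days at 0.7% → $1,030,000 × 0.7% × 184/366 = $3,624.6995
24 July – 31 December 2008: 161 days at 1.8% → $1,030,000 × 1.8% × 161/366 = $8,155.5738
Total = $12,371.2568

$12,371.26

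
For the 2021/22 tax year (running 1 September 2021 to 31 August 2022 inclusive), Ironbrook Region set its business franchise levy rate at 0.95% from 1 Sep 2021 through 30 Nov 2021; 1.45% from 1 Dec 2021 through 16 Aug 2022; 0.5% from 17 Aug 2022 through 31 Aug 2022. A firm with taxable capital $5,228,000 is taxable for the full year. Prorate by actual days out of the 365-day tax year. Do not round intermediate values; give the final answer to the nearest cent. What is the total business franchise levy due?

1 Sep – 30 Nov 2021: 91 days at 0.95% → $5,228,000 × 0.95% × 91/365 = $12,382.4822
1 Dec 2021 – 16 Aug 2022: 259 days at 1.45% → $5,228,000 × 1.45% × 259/365 = $53,791.1068
17 Aug – 31 Aug 2022: 15 days at 0.5% → $5,228,000 × 0.5% × 15/365 = $1,074.2466
Total = $67,247.8356

$67,247.84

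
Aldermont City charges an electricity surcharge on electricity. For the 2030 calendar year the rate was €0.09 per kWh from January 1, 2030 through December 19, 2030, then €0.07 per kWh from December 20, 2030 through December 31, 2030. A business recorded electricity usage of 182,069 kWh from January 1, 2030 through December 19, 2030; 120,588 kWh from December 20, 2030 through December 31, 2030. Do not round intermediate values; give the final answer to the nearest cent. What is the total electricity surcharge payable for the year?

€24827.37

January 1 – December 19, 2030: 182,069 kWh at €0.09/kWh → €16386.21
December 20 – December 31, 2030: 120,588 kWh at €0.07/kWh → €8441.16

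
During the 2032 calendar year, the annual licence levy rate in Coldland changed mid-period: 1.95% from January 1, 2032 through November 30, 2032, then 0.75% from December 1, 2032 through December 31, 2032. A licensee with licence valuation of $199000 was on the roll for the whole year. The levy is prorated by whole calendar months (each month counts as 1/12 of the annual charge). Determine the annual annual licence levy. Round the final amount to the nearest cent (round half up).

$3681.50

January 1 – November 30, 2032: 11 months at 1.95% → $199000 × 1.95% × 11/12 = $3557.1250
December 1 – December 31, 2032: 1 month at 0.75% → $199000 × 0.75% × 1/12 = $124.3750
Total = $3681.5000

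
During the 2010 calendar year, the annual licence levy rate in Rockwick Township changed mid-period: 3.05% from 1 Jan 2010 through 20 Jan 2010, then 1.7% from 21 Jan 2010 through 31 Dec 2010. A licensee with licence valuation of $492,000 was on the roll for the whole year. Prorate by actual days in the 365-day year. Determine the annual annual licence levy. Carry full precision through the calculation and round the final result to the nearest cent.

1 Jan – 20 Jan 2010: 20 days at 3.05% → $492,000 × 3.05% × 20/365 = $822.2466
21 Jan – 31 Dec 2010: 345 days at 1.7% → $492,000 × 1.7% × 345/365 = $7,905.6986
Total = $8,727.9452

$8,727.95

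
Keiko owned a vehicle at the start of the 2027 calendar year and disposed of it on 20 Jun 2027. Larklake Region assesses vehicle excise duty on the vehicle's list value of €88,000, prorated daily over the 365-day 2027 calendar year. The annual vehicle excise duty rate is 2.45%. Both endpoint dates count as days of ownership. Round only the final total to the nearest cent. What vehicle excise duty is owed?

Days held (1 Jan – 20 Jun 2027): 171 out of 365
Tax = €88,000 × 2.45% × 171/365 = €1,010.0712

€1,010.07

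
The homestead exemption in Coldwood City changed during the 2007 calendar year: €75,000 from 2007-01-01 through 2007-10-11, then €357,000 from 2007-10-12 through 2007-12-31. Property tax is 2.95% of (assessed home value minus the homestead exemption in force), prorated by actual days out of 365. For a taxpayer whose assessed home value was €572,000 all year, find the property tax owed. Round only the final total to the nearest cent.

€12,815.37

2007-01-01 to 2007-10-11: 284 days, exemption €75,000 → (€572,000 − €75,000) × 2.95% × 284/365 = €11,407.8521
2007-10-12 to 2007-12-31: 81 days, exemption €357,000 → (€572,000 − €357,000) × 2.95% × 81/365 = €1,407.5137
Total = €12,815.3658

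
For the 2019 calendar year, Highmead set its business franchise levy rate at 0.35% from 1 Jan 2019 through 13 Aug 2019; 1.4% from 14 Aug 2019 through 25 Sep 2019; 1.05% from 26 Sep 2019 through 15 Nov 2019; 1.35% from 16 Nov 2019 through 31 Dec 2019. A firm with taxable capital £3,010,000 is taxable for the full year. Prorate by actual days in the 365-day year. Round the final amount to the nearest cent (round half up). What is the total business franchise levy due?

£20,995.78

1 Jan – 13 Aug 2019: 225 days at 0.35% → £3,010,000 × 0.35% × 225/365 = £6,494.1781
14 Aug – 25 Sep 2019: 43 days at 1.4% → £3,010,000 × 1.4% × 43/365 = £4,964.4384
26 Sep – 15 Nov 2019: 51 days at 1.05% → £3,010,000 × 1.05% × 51/365 = £4,416.0411
16 Nov – 31 Dec 2019: 46 days at 1.35% → £3,010,000 × 1.35% × 46/365 = £5,121.1233
Total = £20,995.7808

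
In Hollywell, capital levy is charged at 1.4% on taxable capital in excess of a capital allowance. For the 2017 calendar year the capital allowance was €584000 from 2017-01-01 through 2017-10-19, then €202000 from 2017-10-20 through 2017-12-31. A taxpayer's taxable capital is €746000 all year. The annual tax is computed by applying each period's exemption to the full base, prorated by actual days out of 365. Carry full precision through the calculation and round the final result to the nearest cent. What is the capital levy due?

€3337.60

2017-01-01 to 2017-10-19: 292 days, exemption €584000 → (€746000 − €584000) × 1.4% × 292/365 = €1814.4000
2017-10-20 to 2017-12-31: 73 days, exemption €202000 → (€746000 − €202000) × 1.4% × 73/365 = €1523.2000
Total = €3337.6000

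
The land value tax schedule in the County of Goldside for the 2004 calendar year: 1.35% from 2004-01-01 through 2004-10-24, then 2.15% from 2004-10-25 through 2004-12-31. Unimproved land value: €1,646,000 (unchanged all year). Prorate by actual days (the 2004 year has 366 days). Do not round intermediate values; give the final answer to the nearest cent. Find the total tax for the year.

2004-01-01 to 2004-10-24: 298 days at 1.35% → €1,646,000 × 1.35% × 298/366 = €18,092.5082
2004-10-25 to 2004-12-31: 68 days at 2.15% → €1,646,000 × 2.15% × 68/366 = €6,575.0055
Total = €24,667.5137

€24,667.51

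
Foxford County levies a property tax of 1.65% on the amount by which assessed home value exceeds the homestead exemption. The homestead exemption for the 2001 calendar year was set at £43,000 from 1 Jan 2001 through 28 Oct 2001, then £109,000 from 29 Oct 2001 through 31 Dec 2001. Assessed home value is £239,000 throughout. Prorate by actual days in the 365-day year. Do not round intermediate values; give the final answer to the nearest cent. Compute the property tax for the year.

1 Jan – 28 Oct 2001: 301 days, exemption £43,000 → (£239,000 − £43,000) × 1.65% × 301/365 = £2,666.9425
29 Oct – 31 Dec 2001: 64 days, exemption £109,000 → (£239,000 − £109,000) × 1.65% × 64/365 = £376.1096
Total = £3,043.0521

£3,043.05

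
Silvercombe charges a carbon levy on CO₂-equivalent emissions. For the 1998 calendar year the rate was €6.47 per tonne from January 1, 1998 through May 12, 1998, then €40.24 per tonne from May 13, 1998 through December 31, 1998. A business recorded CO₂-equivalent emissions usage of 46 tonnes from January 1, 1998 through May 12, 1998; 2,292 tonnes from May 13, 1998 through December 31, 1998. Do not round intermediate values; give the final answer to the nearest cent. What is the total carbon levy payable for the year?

€92,527.70

January 1 – May 12, 1998: 46 tonnes at €6.47/tonne → €297.62
May 13 – December 31, 1998: 2,292 tonnes at €40.24/tonne → €92,230.08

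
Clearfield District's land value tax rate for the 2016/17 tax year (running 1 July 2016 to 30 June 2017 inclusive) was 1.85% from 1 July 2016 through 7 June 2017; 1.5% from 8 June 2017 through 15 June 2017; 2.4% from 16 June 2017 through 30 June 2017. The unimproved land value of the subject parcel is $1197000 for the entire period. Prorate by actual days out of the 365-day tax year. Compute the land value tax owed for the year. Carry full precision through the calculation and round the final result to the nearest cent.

1 July 2016 – 7 June 2017: 342 days at 1.85% → $1197000 × 1.85% × 342/365 = $20749.0932
8 June – 15 June 2017: 8 days at 1.5% → $1197000 × 1.5% × 8/365 = $393.5342
16 June – 30 June 2017: 15 days at 2.4% → $1197000 × 2.4% × 15/365 = $1180.6027
Total = $22323.2301

$22323.23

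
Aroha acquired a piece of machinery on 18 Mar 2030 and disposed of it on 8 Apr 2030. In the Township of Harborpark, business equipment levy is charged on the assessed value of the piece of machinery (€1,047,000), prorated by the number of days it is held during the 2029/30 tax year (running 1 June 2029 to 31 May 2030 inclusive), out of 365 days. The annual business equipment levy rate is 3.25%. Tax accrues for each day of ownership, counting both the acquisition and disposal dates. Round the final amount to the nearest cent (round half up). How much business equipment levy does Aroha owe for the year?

€2,050.97

Days held (18 Mar – 8 Apr 2030): 22 out of 365
Tax = €1,047,000 × 3.25% × 22/365 = €2,050.9726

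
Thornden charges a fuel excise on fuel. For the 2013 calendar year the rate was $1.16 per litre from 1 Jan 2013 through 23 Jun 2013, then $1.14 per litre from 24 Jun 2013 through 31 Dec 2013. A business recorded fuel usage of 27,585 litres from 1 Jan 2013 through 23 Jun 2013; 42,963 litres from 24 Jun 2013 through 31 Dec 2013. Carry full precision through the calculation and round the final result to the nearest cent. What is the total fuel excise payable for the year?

$80,976.42

1 Jan – 23 Jun 2013: 27,585 litres at $1.16/litre → $31,998.60
24 Jun – 31 Dec 2013: 42,963 litres at $1.14/litre → $48,977.82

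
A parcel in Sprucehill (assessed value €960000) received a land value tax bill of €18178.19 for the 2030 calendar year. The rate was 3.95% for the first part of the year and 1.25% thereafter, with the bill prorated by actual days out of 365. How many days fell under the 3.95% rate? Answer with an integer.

Let d = days at the first rate; then 365 − d days at the second rate.
€960000 × [3.95%·d + 1.25%·(365−d)] / 365 = €18178.19
Solving gives d = 87, so the new rate took effect on 29 March 2030.

87 days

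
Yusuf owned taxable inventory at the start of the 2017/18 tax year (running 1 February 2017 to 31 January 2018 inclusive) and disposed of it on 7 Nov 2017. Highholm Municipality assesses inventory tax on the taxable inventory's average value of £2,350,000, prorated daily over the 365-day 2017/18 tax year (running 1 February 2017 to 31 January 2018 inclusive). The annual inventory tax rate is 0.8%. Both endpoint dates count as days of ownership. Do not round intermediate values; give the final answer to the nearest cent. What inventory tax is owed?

Days held (1 Feb – 7 Nov 2017): 280 out of 365
Tax = £2,350,000 × 0.8% × 280/365 = £14,421.9178

£14,421.92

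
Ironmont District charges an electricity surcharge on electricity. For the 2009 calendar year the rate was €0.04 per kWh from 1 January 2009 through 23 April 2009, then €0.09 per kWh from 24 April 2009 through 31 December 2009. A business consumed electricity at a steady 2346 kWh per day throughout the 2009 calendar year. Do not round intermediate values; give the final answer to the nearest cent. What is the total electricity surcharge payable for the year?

1 January – 23 April 2009: 113 days × 2346 kWh/day = 265,098 kWh at €0.04/kWh → €10,603.92
24 April – 31 December 2009: 252 days × 2346 kWh/day = 591,192 kWh at €0.09/kWh → €53,207.28

€63,811.20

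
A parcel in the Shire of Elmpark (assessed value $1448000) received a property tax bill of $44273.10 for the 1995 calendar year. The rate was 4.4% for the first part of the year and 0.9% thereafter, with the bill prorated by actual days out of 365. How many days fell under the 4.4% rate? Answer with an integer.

Let d = days at the first rate; then 365 − d days at the second rate.
$1448000 × [4.4%·d + 0.9%·(365−d)] / 365 = $44273.10
Solving gives d = 225, so the new rate took effect on August 14, 1995.

225 days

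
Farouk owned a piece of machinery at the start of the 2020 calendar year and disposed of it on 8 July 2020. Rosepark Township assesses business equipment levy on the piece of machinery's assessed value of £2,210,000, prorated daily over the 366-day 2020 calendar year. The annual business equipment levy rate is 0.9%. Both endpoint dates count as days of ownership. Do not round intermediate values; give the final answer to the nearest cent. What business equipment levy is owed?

Days held (1 January – 8 July 2020): 190 out of 366
Tax = £2,210,000 × 0.9% × 190/366 = £10,325.4098

£10,325.41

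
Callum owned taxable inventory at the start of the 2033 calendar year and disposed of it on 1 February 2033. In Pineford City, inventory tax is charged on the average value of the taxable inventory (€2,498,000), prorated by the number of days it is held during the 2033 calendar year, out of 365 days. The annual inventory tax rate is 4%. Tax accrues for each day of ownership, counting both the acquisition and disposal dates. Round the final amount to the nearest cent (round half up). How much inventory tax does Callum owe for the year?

Days held (1 January – 1 February 2033): 32 out of 365
Tax = €2,498,000 × 4% × 32/365 = €8,760.1096

€8,760.11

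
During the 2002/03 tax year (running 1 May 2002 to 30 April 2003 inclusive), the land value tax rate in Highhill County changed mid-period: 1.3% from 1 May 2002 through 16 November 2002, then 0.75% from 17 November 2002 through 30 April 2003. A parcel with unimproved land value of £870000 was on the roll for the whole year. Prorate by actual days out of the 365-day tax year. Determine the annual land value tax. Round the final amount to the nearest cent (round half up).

1 May – 16 November 2002: 200 days at 1.3% → £870000 × 1.3% × 200/365 = £6197.2603
17 November 2002 – 30 April 2003: 165 days at 0.75% → £870000 × 0.75% × 165/365 = £2949.6575
Total = £9146.9178

£9146.92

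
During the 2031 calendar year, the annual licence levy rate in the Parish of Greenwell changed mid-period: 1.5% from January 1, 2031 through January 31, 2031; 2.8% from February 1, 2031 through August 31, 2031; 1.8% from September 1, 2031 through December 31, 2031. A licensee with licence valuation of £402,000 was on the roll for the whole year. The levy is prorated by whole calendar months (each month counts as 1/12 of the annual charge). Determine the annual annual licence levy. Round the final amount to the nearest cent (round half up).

January 1 – January 31, 2031: 1 month at 1.5% → £402,000 × 1.5% × 1/12 = £502.5000
February 1 – August 31, 2031: 7 months at 2.8% → £402,000 × 2.8% × 7/12 = £6,566.0000
September 1 – December 31, 2031: 4 months at 1.8% → £402,000 × 1.8% × 4/12 = £2,412.0000
Total = £9,480.5000

£9,480.50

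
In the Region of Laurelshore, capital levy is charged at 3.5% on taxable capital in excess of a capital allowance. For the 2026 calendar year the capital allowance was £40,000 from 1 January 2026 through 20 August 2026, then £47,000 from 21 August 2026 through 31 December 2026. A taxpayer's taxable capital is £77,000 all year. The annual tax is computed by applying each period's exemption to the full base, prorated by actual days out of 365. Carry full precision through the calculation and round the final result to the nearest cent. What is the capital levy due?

£1,205.73

1 January – 20 August 2026: 232 days, exemption £40,000 → (£77,000 − £40,000) × 3.5% × 232/365 = £823.1233
21 August – 31 December 2026: 133 days, exemption £47,000 → (£77,000 − £47,000) × 3.5% × 133/365 = £382.6027
Total = £1,205.7260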